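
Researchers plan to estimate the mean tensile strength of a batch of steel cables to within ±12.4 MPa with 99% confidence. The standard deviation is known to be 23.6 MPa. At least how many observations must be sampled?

25

For a mean, the margin of error is E = z·σ/√n, so n = (zσ/E)².
At 99% confidence, z = 2.576.
n = (2.576 × 23.6 / 12.4)² = 24.04
Round up: n = 25.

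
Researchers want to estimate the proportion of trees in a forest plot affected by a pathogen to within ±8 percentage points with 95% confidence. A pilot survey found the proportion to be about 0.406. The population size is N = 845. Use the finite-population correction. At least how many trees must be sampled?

n = 124

For a proportion with margin E = 0.08 at 95% confidence, z = 1.960.
n = p̂(1−p̂)(z/E)² = 0.406 × 0.594 × (1.960/0.08)² = 144.76 — call this n₀.
Finite-population correction with N = 845: n = n₀ / (1 + (n₀−1)/N) = 144.76 / 1.17 = 123.73
Round up: n = 124.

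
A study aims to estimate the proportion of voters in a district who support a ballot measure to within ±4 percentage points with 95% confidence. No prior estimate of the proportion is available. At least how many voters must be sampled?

601

For a proportion with margin E = 0.04 at 95% confidence, z = 1.960.
With no prior estimate, use p = 0.5, which maximizes p(1−p) at 0.25.
n = 0.25 × (z/E)² = 0.25 × (1.960/0.04)² = 600.25
Round up: n = 601.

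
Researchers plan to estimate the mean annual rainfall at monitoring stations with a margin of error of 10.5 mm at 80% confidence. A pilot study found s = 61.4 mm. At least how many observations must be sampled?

For a mean, the margin of error is E = z·σ/√n, so n = (zσ/E)².
At 80% confidence, z = 1.282.
n = (1.282 × 61.4 / 10.5)² = 56.20
Round up: n = 57.

57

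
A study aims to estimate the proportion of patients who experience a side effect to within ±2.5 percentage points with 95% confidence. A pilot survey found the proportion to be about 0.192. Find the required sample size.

954

For a proportion with margin E = 0.025 at 95% confidence, z = 1.960.
n = p̂(1−p̂)(z/E)² = 0.192 × 0.808 × (1.960/0.025)² = 953.55
Round up: n = 954.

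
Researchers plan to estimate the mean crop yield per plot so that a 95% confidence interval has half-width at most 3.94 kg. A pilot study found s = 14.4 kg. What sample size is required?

52

For a mean, the margin of error is E = z·σ/√n, so n = (zσ/E)².
At 95% confidence, z = 1.960.
n = (1.960 × 14.4 / 3.94)² = 51.32
Round up: n = 52.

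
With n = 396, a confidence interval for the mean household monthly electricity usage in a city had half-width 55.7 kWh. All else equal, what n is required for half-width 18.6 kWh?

Margin of error scales as 1/√n, so n₂ = n₁·(E₁/E₂)².
n₂ = 396 × (55.7/18.6)² = 396 × 8.968 = 3551.33
Round up: n₂ = 3552.

3552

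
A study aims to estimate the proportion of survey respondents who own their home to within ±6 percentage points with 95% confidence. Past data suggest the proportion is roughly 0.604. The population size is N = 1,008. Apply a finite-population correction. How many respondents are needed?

For a proportion with margin E = 0.06 at 95% confidence, z = 1.960.
n = p̂(1−p̂)(z/E)² = 0.604 × 0.396 × (1.960/0.06)² = 255.24 — call this n₀.
Finite-population correction with N = 1,008: n = n₀ / (1 + (n₀−1)/N) = 255.24 / 1.252 = 203.87
Round up: n = 204.

204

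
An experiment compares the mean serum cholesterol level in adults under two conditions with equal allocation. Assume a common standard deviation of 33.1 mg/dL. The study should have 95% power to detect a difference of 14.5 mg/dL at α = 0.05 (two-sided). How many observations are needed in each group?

136 per group

For two equal groups, n per group = 2·((z_{α/2} + z_β)·σ/δ)².
z_{α/2} = 1.960; z_β = 1.645 (power 95%).
n = 2 × (3.605 × 33.1 / 14.5)² = 2 × 67.72 = 135.44
Round up: n = 136 per group.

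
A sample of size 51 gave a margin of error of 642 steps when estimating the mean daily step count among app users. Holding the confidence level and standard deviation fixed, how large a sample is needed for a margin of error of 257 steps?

Margin of error scales as 1/√n, so n₂ = n₁·(E₁/E₂)².
n₂ = 51 × (642/257)² = 51 × 6.24 = 318.24
Round up: n₂ = 319.

319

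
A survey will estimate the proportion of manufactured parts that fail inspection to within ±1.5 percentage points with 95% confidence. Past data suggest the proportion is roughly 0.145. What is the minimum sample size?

For a proportion with margin E = 0.015 at 95% confidence, z = 1.960.
n = p̂(1−p̂)(z/E)² = 0.145 × 0.855 × (1.960/0.015)² = 2116.72
Round up: n = 2117.

2117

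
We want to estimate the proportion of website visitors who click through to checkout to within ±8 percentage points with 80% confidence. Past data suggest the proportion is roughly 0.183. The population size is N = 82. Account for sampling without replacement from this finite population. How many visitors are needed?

27

For a proportion with margin E = 0.08 at 80% confidence, z = 1.282.
n = p̂(1−p̂)(z/E)² = 0.183 × 0.817 × (1.282/0.08)² = 38.39 — call this n₀.
Finite-population correction with N = 82: n = n₀ / (1 + (n₀−1)/N) = 38.39 / 1.456 = 26.37
Round up: n = 27.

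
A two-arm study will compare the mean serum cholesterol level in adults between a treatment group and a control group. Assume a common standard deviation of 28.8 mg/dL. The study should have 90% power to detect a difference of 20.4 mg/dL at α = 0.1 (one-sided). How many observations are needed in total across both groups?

For two equal groups, n per group = 2·((z_α + z_β)·σ/δ)².
z_α = 1.282; z_β = 1.282 (power 90%).
n = 2 × (2.564 × 28.8 / 20.4)² = 2 × 13.10 = 26.20
Round up: n = 27 per group.
Total across both groups: 2 × 27 = 54.

54 total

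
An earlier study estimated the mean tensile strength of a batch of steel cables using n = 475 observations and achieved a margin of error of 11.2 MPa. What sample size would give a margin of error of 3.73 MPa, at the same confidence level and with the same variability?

n = 4283

Margin of error scales as 1/√n, so n₂ = n₁·(E₁/E₂)².
n₂ = 475 × (11.2/3.73)² = 475 × 9.016 = 4282.60
Round up: n₂ = 4283.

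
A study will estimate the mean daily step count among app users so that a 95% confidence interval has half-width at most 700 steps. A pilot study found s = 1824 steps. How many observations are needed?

For a mean, the margin of error is E = z·σ/√n, so n = (zσ/E)².
At 95% confidence, z = 1.960.
n = (1.960 × 1824 / 700)² = 26.08
Round up: n = 27.

27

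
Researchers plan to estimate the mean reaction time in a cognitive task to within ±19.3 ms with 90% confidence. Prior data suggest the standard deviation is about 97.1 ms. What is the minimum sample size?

69

For a mean, the margin of error is E = z·σ/√n, so n = (zσ/E)².
At 90% confidence, z = 1.645.
n = (1.645 × 97.1 / 19.3)² = 68.49
Round up: n = 69.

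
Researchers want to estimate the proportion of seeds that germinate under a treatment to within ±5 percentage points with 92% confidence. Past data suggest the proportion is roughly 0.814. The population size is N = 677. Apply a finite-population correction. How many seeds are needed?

146

For a proportion with margin E = 0.05 at 92% confidence, z = 1.751.
n = p̂(1−p̂)(z/E)² = 0.814 × 0.186 × (1.751/0.05)² = 185.68 — call this n₀.
Finite-population correction with N = 677: n = n₀ / (1 + (n₀−1)/N) = 185.68 / 1.273 = 145.86
Round up: n = 146.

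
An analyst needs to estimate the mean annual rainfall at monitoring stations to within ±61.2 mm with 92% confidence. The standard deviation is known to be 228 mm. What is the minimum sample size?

43

For a mean, the margin of error is E = z·σ/√n, so n = (zσ/E)².
At 92% confidence, z = 1.751.
n = (1.751 × 228 / 61.2)² = 42.55
Round up: n = 43.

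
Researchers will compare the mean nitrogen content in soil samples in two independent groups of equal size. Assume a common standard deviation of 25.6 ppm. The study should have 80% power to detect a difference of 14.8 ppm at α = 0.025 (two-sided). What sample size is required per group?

57 per group

For two equal groups, n per group = 2·((z_{α/2} + z_β)·σ/δ)².
z_{α/2} = 2.241; z_β = 0.842 (power 80%).
n = 2 × (3.083 × 25.6 / 14.8)² = 2 × 28.44 = 56.88
Round up: n = 57 per group.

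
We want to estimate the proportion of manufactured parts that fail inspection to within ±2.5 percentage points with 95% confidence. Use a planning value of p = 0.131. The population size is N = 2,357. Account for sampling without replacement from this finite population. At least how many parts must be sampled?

For a proportion with margin E = 0.025 at 95% confidence, z = 1.960.
n = p̂(1−p̂)(z/E)² = 0.131 × 0.869 × (1.960/0.025)² = 699.72 — call this n₀.
Finite-population correction with N = 2,357: n = n₀ / (1 + (n₀−1)/N) = 699.72 / 1.296 = 539.91
Round up: n = 540.

540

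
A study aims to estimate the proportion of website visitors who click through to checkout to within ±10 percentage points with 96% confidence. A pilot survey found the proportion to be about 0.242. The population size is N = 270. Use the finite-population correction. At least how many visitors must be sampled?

61

For a proportion with margin E = 0.1 at 96% confidence, z = 2.054.
n = p̂(1−p̂)(z/E)² = 0.242 × 0.758 × (2.054/0.1)² = 77.39 — call this n₀.
Finite-population correction with N = 270: n = n₀ / (1 + (n₀−1)/N) = 77.39 / 1.283 = 60.32
Round up: n = 61.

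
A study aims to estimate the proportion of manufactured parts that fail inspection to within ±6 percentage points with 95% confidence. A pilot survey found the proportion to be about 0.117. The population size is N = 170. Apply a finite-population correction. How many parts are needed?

68

For a proportion with margin E = 0.06 at 95% confidence, z = 1.960.
n = p̂(1−p̂)(z/E)² = 0.117 × 0.883 × (1.960/0.06)² = 110.24 — call this n₀.
Finite-population correction with N = 170: n = n₀ / (1 + (n₀−1)/N) = 110.24 / 1.643 = 67.10
Round up: n = 68.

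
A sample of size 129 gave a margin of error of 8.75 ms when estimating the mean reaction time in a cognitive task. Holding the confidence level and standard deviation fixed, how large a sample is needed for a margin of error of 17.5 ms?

Margin of error scales as 1/√n, so n₂ = n₁·(E₁/E₂)².
n₂ = 129 × (8.75/17.5)² = 129 × 0.25 = 32.25
Round up: n₂ = 33.

33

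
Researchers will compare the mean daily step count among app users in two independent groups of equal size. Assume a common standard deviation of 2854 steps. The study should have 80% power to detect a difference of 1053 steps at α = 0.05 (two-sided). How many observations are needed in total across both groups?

For two equal groups, n per group = 2·((z_{α/2} + z_β)·σ/δ)².
z_{α/2} = 1.960; z_β = 0.842 (power 80%).
n = 2 × (2.802 × 2854 / 1053)² = 2 × 57.67 = 115.34
Round up: n = 116 per group.
Total across both groups: 2 × 116 = 232.

232 total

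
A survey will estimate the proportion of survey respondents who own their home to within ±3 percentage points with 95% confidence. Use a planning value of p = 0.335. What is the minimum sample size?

For a proportion with margin E = 0.03 at 95% confidence, z = 1.960.
n = p̂(1−p̂)(z/E)² = 0.335 × 0.665 × (1.960/0.03)² = 950.90
Round up: n = 951.

951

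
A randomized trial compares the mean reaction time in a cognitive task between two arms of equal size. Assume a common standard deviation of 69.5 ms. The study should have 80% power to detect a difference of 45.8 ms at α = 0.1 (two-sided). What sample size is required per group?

29 per group

For two equal groups, n per group = 2·((z_{α/2} + z_β)·σ/δ)².
z_{α/2} = 1.645; z_β = 0.842 (power 80%).
n = 2 × (2.487 × 69.5 / 45.8)² = 2 × 14.24 = 28.48
Round up: n = 29 per group.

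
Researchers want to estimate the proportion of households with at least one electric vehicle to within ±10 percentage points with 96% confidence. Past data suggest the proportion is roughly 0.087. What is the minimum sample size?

34

For a proportion with margin E = 0.1 at 96% confidence, z = 2.054.
n = p̂(1−p̂)(z/E)² = 0.087 × 0.913 × (2.054/0.1)² = 33.51
Round up: n = 34.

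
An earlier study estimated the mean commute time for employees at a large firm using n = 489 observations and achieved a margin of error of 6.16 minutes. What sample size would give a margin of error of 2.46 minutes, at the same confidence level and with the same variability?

Margin of error scales as 1/√n, so n₂ = n₁·(E₁/E₂)².
n₂ = 489 × (6.16/2.46)² = 489 × 6.27 = 3066.03
Round up: n₂ = 3067.

3067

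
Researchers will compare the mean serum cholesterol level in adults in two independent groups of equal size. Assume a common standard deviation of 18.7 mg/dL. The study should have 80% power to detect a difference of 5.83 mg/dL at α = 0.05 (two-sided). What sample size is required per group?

162 per group

For two equal groups, n per group = 2·((z_{α/2} + z_β)·σ/δ)².
z_{α/2} = 1.960; z_β = 0.842 (power 80%).
n = 2 × (2.802 × 18.7 / 5.83)² = 2 × 80.78 = 161.56
Round up: n = 162 per group.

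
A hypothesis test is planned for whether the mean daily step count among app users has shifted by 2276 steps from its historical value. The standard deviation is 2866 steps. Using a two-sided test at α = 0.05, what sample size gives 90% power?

17

For a one-sample z-test, n = ((z_{α/2} + z_β)·σ/δ)².
z_{α/2} = 1.960 (two-sided α = 0.05); z_β = 1.282 (power 90% → β = 0.1).
n = (3.242 × 2866 / 2276)² = 16.67
Round up: n = 17.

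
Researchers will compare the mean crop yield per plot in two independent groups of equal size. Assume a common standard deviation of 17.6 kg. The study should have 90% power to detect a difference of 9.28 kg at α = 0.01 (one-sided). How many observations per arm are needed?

For two equal groups, n per group = 2·((z_α + z_β)·σ/δ)².
z_α = 2.326; z_β = 1.282 (power 90%).
n = 2 × (3.608 × 17.6 / 9.28)² = 2 × 46.82 = 93.64
Round up: n = 94 per group.

94 per group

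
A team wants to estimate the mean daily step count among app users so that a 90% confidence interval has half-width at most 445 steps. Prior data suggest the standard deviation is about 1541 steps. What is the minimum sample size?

For a mean, the margin of error is E = z·σ/√n, so n = (zσ/E)².
At 90% confidence, z = 1.645.
n = (1.645 × 1541 / 445)² = 32.45
Round up: n = 33.

n = 33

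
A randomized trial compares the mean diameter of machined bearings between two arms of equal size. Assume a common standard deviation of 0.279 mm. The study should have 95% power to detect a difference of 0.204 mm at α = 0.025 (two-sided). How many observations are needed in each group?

For two equal groups, n per group = 2·((z_{α/2} + z_β)·σ/δ)².
z_{α/2} = 2.241; z_β = 1.645 (power 95%).
n = 2 × (3.886 × 0.279 / 0.204)² = 2 × 28.25 = 56.50
Round up: n = 57 per group.

57 per group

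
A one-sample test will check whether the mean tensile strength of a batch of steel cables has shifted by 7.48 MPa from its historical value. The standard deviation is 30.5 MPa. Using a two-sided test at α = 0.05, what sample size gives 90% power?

n = 175

For a one-sample z-test, n = ((z_{α/2} + z_β)·σ/δ)².
z_{α/2} = 1.960 (two-sided α = 0.05); z_β = 1.282 (power 90% → β = 0.1).
n = (3.242 × 30.5 / 7.48)² = 174.75
Round up: n = 175.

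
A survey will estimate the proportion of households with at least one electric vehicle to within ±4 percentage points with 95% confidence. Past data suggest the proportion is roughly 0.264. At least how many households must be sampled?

For a proportion with margin E = 0.04 at 95% confidence, z = 1.960.
n = p̂(1−p̂)(z/E)² = 0.264 × 0.736 × (1.960/0.04)² = 466.52
Round up: n = 467.

467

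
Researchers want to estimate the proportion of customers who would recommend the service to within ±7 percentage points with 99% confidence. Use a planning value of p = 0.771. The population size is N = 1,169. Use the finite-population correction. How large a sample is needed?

199

For a proportion with margin E = 0.07 at 99% confidence, z = 2.576.
n = p̂(1−p̂)(z/E)² = 0.771 × 0.229 × (2.576/0.07)² = 239.10 — call this n₀.
Finite-population correction with N = 1,169: n = n₀ / (1 + (n₀−1)/N) = 239.10 / 1.204 = 198.59
Round up: n = 199.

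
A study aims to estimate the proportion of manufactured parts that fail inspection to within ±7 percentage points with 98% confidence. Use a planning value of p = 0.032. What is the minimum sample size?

For a proportion with margin E = 0.07 at 98% confidence, z = 2.326.
n = p̂(1−p̂)(z/E)² = 0.032 × 0.968 × (2.326/0.07)² = 34.20
Round up: n = 35.

n = 35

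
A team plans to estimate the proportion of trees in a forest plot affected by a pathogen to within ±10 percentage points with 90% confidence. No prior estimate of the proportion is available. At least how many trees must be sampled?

68

For a proportion with margin E = 0.1 at 90% confidence, z = 1.645.
With no prior estimate, use p = 0.5, which maximizes p(1−p) at 0.25.
n = 0.25 × (z/E)² = 0.25 × (1.645/0.1)² = 67.65
Round up: n = 68.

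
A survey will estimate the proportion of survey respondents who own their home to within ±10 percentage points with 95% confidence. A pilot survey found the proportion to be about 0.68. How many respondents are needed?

n = 84

For a proportion with margin E = 0.1 at 95% confidence, z = 1.960.
n = p̂(1−p̂)(z/E)² = 0.68 × 0.32 × (1.960/0.1)² = 83.59
Round up: n = 84.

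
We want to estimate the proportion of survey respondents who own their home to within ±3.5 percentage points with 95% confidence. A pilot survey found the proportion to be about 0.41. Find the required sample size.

For a proportion with margin E = 0.035 at 95% confidence, z = 1.960.
n = p̂(1−p̂)(z/E)² = 0.41 × 0.59 × (1.960/0.035)² = 758.60
Round up: n = 759.

759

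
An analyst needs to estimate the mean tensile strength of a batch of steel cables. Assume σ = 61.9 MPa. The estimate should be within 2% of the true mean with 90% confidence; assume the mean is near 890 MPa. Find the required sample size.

For a mean, the margin of error is E = z·σ/√n, so n = (zσ/E)².
At 90% confidence, z = 1.645.
E = 2% of 890 = 17.8 MPa.
n = (1.645 × 61.9 / 17.8)² = 32.72
Round up: n = 33.

33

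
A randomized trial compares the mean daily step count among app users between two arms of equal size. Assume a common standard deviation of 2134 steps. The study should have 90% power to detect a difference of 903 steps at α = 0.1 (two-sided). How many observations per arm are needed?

For two equal groups, n per group = 2·((z_{α/2} + z_β)·σ/δ)².
z_{α/2} = 1.645; z_β = 1.282 (power 90%).
n = 2 × (2.927 × 2134 / 903)² = 2 × 47.85 = 95.70
Round up: n = 96 per group.

96 per group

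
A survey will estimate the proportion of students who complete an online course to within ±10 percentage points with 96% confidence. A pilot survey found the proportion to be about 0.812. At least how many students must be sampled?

For a proportion with margin E = 0.1 at 96% confidence, z = 2.054.
n = p̂(1−p̂)(z/E)² = 0.812 × 0.188 × (2.054/0.1)² = 64.40
Round up: n = 65.

65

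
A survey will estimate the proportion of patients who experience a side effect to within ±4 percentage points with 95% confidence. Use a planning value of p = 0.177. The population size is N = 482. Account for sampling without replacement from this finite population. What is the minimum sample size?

For a proportion with margin E = 0.04 at 95% confidence, z = 1.960.
n = p̂(1−p̂)(z/E)² = 0.177 × 0.823 × (1.960/0.04)² = 349.76 — call this n₀.
Finite-population correction with N = 482: n = n₀ / (1 + (n₀−1)/N) = 349.76 / 1.724 = 202.88
Round up: n = 203.

203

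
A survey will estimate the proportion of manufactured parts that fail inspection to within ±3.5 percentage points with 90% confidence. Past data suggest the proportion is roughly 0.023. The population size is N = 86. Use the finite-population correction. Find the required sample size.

For a proportion with margin E = 0.035 at 90% confidence, z = 1.645.
n = p̂(1−p̂)(z/E)² = 0.023 × 0.977 × (1.645/0.035)² = 49.64 — call this n₀.
Finite-population correction with N = 86: n = n₀ / (1 + (n₀−1)/N) = 49.64 / 1.566 = 31.70
Round up: n = 32.

32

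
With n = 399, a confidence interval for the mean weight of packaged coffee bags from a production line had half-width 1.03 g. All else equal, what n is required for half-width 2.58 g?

64

Margin of error scales as 1/√n, so n₂ = n₁·(E₁/E₂)².
n₂ = 399 × (1.03/2.58)² = 399 × 0.1594 = 63.60
Round up: n₂ = 64.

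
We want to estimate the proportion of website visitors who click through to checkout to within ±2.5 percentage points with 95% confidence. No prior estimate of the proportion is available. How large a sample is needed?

For a proportion with margin E = 0.025 at 95% confidence, z = 1.960.
With no prior estimate, use p = 0.5, which maximizes p(1−p) at 0.25.
n = 0.25 × (z/E)² = 0.25 × (1.960/0.025)² = 1536.64
Round up: n = 1537.

1537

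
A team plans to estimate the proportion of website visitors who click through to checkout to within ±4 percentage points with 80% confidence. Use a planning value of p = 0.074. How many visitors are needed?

For a proportion with margin E = 0.04 at 80% confidence, z = 1.282.
n = p̂(1−p̂)(z/E)² = 0.074 × 0.926 × (1.282/0.04)² = 70.39
Round up: n = 71.

n = 71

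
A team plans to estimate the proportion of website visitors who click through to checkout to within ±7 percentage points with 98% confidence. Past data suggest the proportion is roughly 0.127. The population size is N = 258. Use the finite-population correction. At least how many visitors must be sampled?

84

For a proportion with margin E = 0.07 at 98% confidence, z = 2.326.
n = p̂(1−p̂)(z/E)² = 0.127 × 0.873 × (2.326/0.07)² = 122.42 — call this n₀.
Finite-population correction with N = 258: n = n₀ / (1 + (n₀−1)/N) = 122.42 / 1.471 = 83.22
Round up: n = 84.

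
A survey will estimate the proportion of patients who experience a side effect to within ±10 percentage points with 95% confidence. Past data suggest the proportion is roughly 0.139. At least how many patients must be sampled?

n = 46

For a proportion with margin E = 0.1 at 95% confidence, z = 1.960.
n = p̂(1−p̂)(z/E)² = 0.139 × 0.861 × (1.960/0.1)² = 45.98
Round up: n = 46.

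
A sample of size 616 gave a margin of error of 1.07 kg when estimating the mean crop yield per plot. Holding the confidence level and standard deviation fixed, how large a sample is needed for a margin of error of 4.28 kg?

39

Margin of error scales as 1/√n, so n₂ = n₁·(E₁/E₂)².
n₂ = 616 × (1.07/4.28)² = 616 × 0.0625 = 38.50
Round up: n₂ = 39.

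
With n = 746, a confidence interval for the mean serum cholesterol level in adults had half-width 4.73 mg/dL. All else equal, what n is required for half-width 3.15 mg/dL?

Margin of error scales as 1/√n, so n₂ = n₁·(E₁/E₂)².
n₂ = 746 × (4.73/3.15)² = 746 × 2.255 = 1682.23
Round up: n₂ = 1683.

n = 1683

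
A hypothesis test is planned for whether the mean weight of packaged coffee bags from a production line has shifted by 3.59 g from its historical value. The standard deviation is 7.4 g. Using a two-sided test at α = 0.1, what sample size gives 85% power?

For a one-sample z-test, n = ((z_{α/2} + z_β)·σ/δ)².
z_{α/2} = 1.645 (two-sided α = 0.1); z_β = 1.036 (power 85% → β = 0.15).
n = (2.681 × 7.4 / 3.59)² = 30.54
Round up: n = 31.

31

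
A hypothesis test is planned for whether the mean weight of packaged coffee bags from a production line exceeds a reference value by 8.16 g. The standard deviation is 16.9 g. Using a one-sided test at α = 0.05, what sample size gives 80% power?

27

For a one-sample z-test, n = ((z_α + z_β)·σ/δ)².
z_α = 1.645 (one-sided α = 0.05); z_β = 0.842 (power 80% → β = 0.2).
n = (2.487 × 16.9 / 8.16)² = 26.53
Round up: n = 27.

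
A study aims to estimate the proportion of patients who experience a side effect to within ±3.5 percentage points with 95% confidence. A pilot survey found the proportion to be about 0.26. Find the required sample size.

n = 604

For a proportion with margin E = 0.035 at 95% confidence, z = 1.960.
n = p̂(1−p̂)(z/E)² = 0.26 × 0.74 × (1.960/0.035)² = 603.37
Round up: n = 604.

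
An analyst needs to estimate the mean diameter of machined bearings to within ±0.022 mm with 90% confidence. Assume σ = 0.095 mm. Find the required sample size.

For a mean, the margin of error is E = z·σ/√n, so n = (zσ/E)².
At 90% confidence, z = 1.645.
n = (1.645 × 0.095 / 0.022)² = 50.46
Round up: n = 51.

51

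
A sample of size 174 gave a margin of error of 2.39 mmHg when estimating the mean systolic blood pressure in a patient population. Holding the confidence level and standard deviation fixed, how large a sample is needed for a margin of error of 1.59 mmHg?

Margin of error scales as 1/√n, so n₂ = n₁·(E₁/E₂)².
n₂ = 174 × (2.39/1.59)² = 174 × 2.259 = 393.07
Round up: n₂ = 394.

394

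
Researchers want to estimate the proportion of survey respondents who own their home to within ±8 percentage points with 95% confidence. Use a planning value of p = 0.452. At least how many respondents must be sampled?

149

For a proportion with margin E = 0.08 at 95% confidence, z = 1.960.
n = p̂(1−p̂)(z/E)² = 0.452 × 0.548 × (1.960/0.08)² = 148.68
Round up: n = 149.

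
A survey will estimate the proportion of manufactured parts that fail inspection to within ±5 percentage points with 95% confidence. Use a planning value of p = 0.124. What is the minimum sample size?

167

For a proportion with margin E = 0.05 at 95% confidence, z = 1.960.
n = p̂(1−p̂)(z/E)² = 0.124 × 0.876 × (1.960/0.05)² = 166.92
Round up: n = 167.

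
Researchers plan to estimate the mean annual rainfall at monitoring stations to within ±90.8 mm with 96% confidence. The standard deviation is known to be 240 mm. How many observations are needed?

30

For a mean, the margin of error is E = z·σ/√n, so n = (zσ/E)².
At 96% confidence, z = 2.054.
n = (2.054 × 240 / 90.8)² = 29.47
Round up: n = 30.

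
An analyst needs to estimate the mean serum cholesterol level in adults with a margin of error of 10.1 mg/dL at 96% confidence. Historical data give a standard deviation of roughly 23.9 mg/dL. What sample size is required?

For a mean, the margin of error is E = z·σ/√n, so n = (zσ/E)².
At 96% confidence, z = 2.054.
n = (2.054 × 23.9 / 10.1)² = 23.62
Round up: n = 24.

24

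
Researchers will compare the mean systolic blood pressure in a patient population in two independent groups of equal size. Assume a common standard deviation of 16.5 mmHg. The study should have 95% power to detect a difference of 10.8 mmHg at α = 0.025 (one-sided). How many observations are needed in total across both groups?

For two equal groups, n per group = 2·((z_α + z_β)·σ/δ)².
z_α = 1.960; z_β = 1.645 (power 95%).
n = 2 × (3.605 × 16.5 / 10.8)² = 2 × 30.33 = 60.66
Round up: n = 61 per group.
Total across both groups: 2 × 61 = 122.

122 total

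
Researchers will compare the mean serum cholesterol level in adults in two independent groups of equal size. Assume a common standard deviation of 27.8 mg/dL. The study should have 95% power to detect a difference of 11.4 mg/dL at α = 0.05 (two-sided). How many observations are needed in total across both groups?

For two equal groups, n per group = 2·((z_{α/2} + z_β)·σ/δ)².
z_{α/2} = 1.960; z_β = 1.645 (power 95%).
n = 2 × (3.605 × 27.8 / 11.4)² = 2 × 77.28 = 154.56
Round up: n = 155 per group.
Total across both groups: 2 × 155 = 310.

310 total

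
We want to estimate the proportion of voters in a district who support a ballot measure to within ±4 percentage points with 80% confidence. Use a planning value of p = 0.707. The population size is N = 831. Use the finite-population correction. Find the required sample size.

For a proportion with margin E = 0.04 at 80% confidence, z = 1.282.
n = p̂(1−p̂)(z/E)² = 0.707 × 0.293 × (1.282/0.04)² = 212.79 — call this n₀.
Finite-population correction with N = 831: n = n₀ / (1 + (n₀−1)/N) = 212.79 / 1.255 = 169.55
Round up: n = 170.

170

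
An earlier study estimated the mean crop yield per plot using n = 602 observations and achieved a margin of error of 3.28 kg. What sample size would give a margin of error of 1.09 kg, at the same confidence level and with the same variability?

Margin of error scales as 1/√n, so n₂ = n₁·(E₁/E₂)².
n₂ = 602 × (3.28/1.09)² = 602 × 9.055 = 5451.11
Round up: n₂ = 5452.

5452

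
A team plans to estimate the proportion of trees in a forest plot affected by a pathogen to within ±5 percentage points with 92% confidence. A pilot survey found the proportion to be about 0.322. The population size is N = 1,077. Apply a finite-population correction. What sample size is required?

For a proportion with margin E = 0.05 at 92% confidence, z = 1.751.
n = p̂(1−p̂)(z/E)² = 0.322 × 0.678 × (1.751/0.05)² = 267.74 — call this n₀.
Finite-population correction with N = 1,077: n = n₀ / (1 + (n₀−1)/N) = 267.74 / 1.248 = 214.54
Round up: n = 215.

n = 215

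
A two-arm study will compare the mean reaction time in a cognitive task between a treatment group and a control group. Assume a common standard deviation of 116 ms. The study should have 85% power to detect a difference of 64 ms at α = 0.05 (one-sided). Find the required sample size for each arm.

48 per group

For two equal groups, n per group = 2·((z_α + z_β)·σ/δ)².
z_α = 1.645; z_β = 1.036 (power 85%).
n = 2 × (2.681 × 116 / 64)² = 2 × 23.61 = 47.22
Round up: n = 48 per group.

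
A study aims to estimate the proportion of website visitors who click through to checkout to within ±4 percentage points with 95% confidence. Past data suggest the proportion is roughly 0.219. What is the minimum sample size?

For a proportion with margin E = 0.04 at 95% confidence, z = 1.960.
n = p̂(1−p̂)(z/E)² = 0.219 × 0.781 × (1.960/0.04)² = 410.66
Round up: n = 411.

n = 411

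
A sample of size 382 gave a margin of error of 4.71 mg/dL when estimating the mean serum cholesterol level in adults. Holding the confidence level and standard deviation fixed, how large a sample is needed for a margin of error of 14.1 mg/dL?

Margin of error scales as 1/√n, so n₂ = n₁·(E₁/E₂)².
n₂ = 382 × (4.71/14.1)² = 382 × 0.1116 = 42.63
Round up: n₂ = 43.

n = 43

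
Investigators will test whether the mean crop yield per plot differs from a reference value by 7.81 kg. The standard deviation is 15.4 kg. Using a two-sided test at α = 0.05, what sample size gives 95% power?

n = 51

For a one-sample z-test, n = ((z_{α/2} + z_β)·σ/δ)².
z_{α/2} = 1.960 (two-sided α = 0.05); z_β = 1.645 (power 95% → β = 0.05).
n = (3.605 × 15.4 / 7.81)² = 50.53
Round up: n = 51.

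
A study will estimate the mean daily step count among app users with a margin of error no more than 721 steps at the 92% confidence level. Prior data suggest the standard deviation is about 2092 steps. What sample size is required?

n = 26

For a mean, the margin of error is E = z·σ/√n, so n = (zσ/E)².
At 92% confidence, z = 1.751.
n = (1.751 × 2092 / 721)² = 25.81
Round up: n = 26.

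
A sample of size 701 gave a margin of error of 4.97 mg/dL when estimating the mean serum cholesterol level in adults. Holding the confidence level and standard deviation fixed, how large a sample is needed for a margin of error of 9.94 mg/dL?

Margin of error scales as 1/√n, so n₂ = n₁·(E₁/E₂)².
n₂ = 701 × (4.97/9.94)² = 701 × 0.25 = 175.25
Round up: n₂ = 176.

n = 176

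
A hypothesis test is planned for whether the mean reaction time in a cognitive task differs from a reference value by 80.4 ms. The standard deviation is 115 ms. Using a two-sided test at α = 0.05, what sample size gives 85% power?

19

For a one-sample z-test, n = ((z_{α/2} + z_β)·σ/δ)².
z_{α/2} = 1.960 (two-sided α = 0.05); z_β = 1.036 (power 85% → β = 0.15).
n = (2.996 × 115 / 80.4)² = 18.36
Round up: n = 19.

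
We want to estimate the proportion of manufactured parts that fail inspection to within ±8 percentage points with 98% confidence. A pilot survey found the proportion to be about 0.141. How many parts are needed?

For a proportion with margin E = 0.08 at 98% confidence, z = 2.326.
n = p̂(1−p̂)(z/E)² = 0.141 × 0.859 × (2.326/0.08)² = 102.39
Round up: n = 103.

103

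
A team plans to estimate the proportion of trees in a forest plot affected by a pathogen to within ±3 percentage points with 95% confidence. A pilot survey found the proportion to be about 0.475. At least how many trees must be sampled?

n = 1065

For a proportion with margin E = 0.03 at 95% confidence, z = 1.960.
n = p̂(1−p̂)(z/E)² = 0.475 × 0.525 × (1.960/0.03)² = 1064.44
Round up: n = 1065.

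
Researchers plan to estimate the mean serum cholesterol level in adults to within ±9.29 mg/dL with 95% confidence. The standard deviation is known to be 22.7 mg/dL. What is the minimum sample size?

23

For a mean, the margin of error is E = z·σ/√n, so n = (zσ/E)².
At 95% confidence, z = 1.960.
n = (1.960 × 22.7 / 9.29)² = 22.94
Round up: n = 23.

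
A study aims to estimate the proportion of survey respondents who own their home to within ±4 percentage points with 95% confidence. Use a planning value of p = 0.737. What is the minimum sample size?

466

For a proportion with margin E = 0.04 at 95% confidence, z = 1.960.
n = p̂(1−p̂)(z/E)² = 0.737 × 0.263 × (1.960/0.04)² = 465.39
Round up: n = 466.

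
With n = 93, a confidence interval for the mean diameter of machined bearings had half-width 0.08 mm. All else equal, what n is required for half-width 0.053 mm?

212

Margin of error scales as 1/√n, so n₂ = n₁·(E₁/E₂)².
n₂ = 93 × (0.08/0.053)² = 93 × 2.278 = 211.85
Round up: n₂ = 212.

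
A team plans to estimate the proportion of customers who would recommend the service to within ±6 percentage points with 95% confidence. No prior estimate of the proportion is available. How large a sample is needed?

267

For a proportion with margin E = 0.06 at 95% confidence, z = 1.960.
With no prior estimate, use p = 0.5, which maximizes p(1−p) at 0.25.
n = 0.25 × (z/E)² = 0.25 × (1.960/0.06)² = 266.78
Round up: n = 267.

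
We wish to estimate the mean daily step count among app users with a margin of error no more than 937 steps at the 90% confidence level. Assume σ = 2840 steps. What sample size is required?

n = 25

For a mean, the margin of error is E = z·σ/√n, so n = (zσ/E)².
At 90% confidence, z = 1.645.
n = (1.645 × 2840 / 937)² = 24.86
Round up: n = 25.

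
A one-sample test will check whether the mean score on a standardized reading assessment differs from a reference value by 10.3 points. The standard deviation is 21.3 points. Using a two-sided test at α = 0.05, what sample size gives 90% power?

45

For a one-sample z-test, n = ((z_{α/2} + z_β)·σ/δ)².
z_{α/2} = 1.960 (two-sided α = 0.05); z_β = 1.282 (power 90% → β = 0.1).
n = (3.242 × 21.3 / 10.3)² = 44.95
Round up: n = 45.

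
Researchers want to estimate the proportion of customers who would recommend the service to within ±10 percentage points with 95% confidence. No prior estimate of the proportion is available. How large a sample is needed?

For a proportion with margin E = 0.1 at 95% confidence, z = 1.960.
With no prior estimate, use p = 0.5, which maximizes p(1−p) at 0.25.
n = 0.25 × (z/E)² = 0.25 × (1.960/0.1)² = 96.04
Round up: n = 97.

97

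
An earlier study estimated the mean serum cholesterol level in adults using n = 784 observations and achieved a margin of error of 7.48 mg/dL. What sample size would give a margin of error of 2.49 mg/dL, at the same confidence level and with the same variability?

Margin of error scales as 1/√n, so n₂ = n₁·(E₁/E₂)².
n₂ = 784 × (7.48/2.49)² = 784 × 9.024 = 7074.82
Round up: n₂ = 7075.

7075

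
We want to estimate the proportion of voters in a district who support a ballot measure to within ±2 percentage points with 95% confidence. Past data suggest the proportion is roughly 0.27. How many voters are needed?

For a proportion with margin E = 0.02 at 95% confidence, z = 1.960.
n = p̂(1−p̂)(z/E)² = 0.27 × 0.73 × (1.960/0.02)² = 1892.95
Round up: n = 1893.

n = 1893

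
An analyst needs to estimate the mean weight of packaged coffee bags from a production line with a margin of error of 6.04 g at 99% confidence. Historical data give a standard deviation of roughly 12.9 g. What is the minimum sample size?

31

For a mean, the margin of error is E = z·σ/√n, so n = (zσ/E)².
At 99% confidence, z = 2.576.
n = (2.576 × 12.9 / 6.04)² = 30.27
Round up: n = 31.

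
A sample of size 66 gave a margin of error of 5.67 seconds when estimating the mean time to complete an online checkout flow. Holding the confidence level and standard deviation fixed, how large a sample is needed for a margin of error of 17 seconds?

Margin of error scales as 1/√n, so n₂ = n₁·(E₁/E₂)².
n₂ = 66 × (5.67/17)² = 66 × 0.1112 = 7.34
Round up: n₂ = 8.

8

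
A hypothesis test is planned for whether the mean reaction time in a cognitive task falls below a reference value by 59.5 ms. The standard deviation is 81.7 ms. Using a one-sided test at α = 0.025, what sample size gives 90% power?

n = 20

For a one-sample z-test, n = ((z_α + z_β)·σ/δ)².
z_α = 1.960 (one-sided α = 0.025); z_β = 1.282 (power 90% → β = 0.1).
n = (3.242 × 81.7 / 59.5)² = 19.82
Round up: n = 20.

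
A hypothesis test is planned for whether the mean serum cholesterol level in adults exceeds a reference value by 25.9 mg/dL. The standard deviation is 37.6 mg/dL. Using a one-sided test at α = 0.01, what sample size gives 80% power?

n = 22

For a one-sample z-test, n = ((z_α + z_β)·σ/δ)².
z_α = 2.326 (one-sided α = 0.01); z_β = 0.842 (power 80% → β = 0.2).
n = (3.168 × 37.6 / 25.9)² = 21.15
Round up: n = 22.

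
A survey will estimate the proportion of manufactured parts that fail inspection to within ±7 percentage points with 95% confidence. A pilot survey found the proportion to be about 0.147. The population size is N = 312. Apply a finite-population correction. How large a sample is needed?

75

For a proportion with margin E = 0.07 at 95% confidence, z = 1.960.
n = p̂(1−p̂)(z/E)² = 0.147 × 0.853 × (1.960/0.07)² = 98.31 — call this n₀.
Finite-population correction with N = 312: n = n₀ / (1 + (n₀−1)/N) = 98.31 / 1.312 = 74.93
Round up: n = 75.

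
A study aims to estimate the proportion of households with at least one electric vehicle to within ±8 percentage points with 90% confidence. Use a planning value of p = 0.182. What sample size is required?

63

For a proportion with margin E = 0.08 at 90% confidence, z = 1.645.
n = p̂(1−p̂)(z/E)² = 0.182 × 0.818 × (1.645/0.08)² = 62.95
Round up: n = 63.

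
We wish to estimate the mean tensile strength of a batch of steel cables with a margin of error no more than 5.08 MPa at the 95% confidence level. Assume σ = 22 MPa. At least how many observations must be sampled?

73

For a mean, the margin of error is E = z·σ/√n, so n = (zσ/E)².
At 95% confidence, z = 1.960.
n = (1.960 × 22 / 5.08)² = 72.05
Round up: n = 73.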